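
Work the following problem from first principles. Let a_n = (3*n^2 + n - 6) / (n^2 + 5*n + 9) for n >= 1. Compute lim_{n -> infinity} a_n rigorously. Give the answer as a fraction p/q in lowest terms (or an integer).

Divide numerator and denominator by n^2, the highest power:
numerator / n^2 = 3 + 1/n - 6/n^2
denominator / n^2 = 1 + 5/n + 9/n^2
As n -> infinity, all terms of the form c/n^k (k >= 1) tend to 0.
So numerator / n^2 -> 3 and denominator / n^2 -> 1.
Therefore lim a_n = 3.

3


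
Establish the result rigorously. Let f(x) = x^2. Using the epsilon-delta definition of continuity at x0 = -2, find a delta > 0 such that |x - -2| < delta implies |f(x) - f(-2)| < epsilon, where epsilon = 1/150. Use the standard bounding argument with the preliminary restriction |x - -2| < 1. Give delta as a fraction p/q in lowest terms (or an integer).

Factor: |x^2 - (-2)^2| = |x - -2| * |x + -2|.
Impose |x - -2| < 1 first. Then |x + -2| = |(x - -2) + 2*(-2)| <= |x - -2| + 2*|-2| < 1 + 4 = 5.
So |x^2 - (-2)^2| < delta * 5.
We need delta * 5 <= 1/150, i.e. delta <= 1/150/5 = 1/750.
Since 1/750 < 1, this is tighter than 1; take delta = 1/750.
So delta = 1/750 works.

1/750


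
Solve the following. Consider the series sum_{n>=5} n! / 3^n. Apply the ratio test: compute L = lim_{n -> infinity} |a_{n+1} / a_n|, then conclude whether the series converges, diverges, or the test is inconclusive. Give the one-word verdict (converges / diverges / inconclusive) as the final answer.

Let a_n denote the general term. Form the ratio a_{n+1}/a_n and simplify:
a_{n+1}/a_n = n/3 + 1/3
Take the limit as n -> infinity: L = infinity.
Since L = infinity > 1 (or L = infinity), the ratio test implies the series diverges.

diverges


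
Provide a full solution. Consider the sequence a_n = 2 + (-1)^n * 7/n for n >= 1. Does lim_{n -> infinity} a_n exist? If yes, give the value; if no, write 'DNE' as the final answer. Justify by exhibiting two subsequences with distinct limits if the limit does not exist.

Examine the behaviour of a_n along subsequences.
Even-n subsequence a_{2k} = 2 + 7/(2k) -> 2. Odd-n subsequence a_{2k+1} = 2 - 7/(2k+1) -> 2. Both tend to 2, which suggests the limit is 2; verify directly.
|a_n - 2| = |(-1)^n * 7/n| = 7/n for every n >= 1.
Given epsilon > 0, choose a positive integer N > 7/epsilon. Then for all n >= N, |a_n - 2| = 7/n <= 7/N < epsilon.
So by the definition of the limit, lim a_n exists and equals 2.

2


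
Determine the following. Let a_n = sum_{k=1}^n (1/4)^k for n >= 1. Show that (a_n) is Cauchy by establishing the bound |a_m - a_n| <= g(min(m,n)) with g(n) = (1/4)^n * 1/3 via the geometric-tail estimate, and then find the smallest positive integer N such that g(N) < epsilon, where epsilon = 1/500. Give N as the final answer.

For m > n >= 1: |a_m - a_n| = sum_{k=n+1}^m (1/4)^k < sum_{k=n+1}^infinity (1/4)^k = (1/4)^(n+1) / (1 - 1/4) = (1/4)^n * (1/4) * (4/3) = (1/4)^n * 1/3.
So g(n) = (1/4)^n / 3. Since g(n) -> 0, (a_n) is Cauchy.
Now solve g(N) < 1/500: (1/4)^N / 3 < 1/500 <=> 4^N > 1 / (3 * 1/500) = 500/3.
Check powers of 4: 4^3 = 64 <= 500/3, 4^4 = 256 > 500/3.
So the smallest such N is 4. Check: g(4) = 1/(3 * 256) = 1/768 < 1/500.

4


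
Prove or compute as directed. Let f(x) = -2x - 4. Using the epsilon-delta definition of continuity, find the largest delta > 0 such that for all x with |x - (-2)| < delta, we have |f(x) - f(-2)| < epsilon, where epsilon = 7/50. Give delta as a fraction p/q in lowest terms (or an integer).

We compute f(-2) = -2*(-2) - 4 = 0.
|f(x) - f(-2)| = |-2x - 4 - (0)| = |-2(x - (-2))| = 2|x - (-2)|.
We need 2|x - (-2)| < 7/50, i.e. |x - (-2)| < 7/50 / 2 = 7/100.
So any delta <= 7/100 works. Conversely, if delta > 7/100, then x = -2 + 7/100 satisfies |x - (-2)| = 7/100 < delta but |f(x) - f(-2)| = 2 * 7/100 = 7/50, which is not < 7/50; so no larger delta works.
Hence the largest such delta is 7/100.

7/100


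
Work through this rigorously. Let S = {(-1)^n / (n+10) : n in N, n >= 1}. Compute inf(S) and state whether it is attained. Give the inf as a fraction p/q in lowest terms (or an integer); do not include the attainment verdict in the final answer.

Analysis:
- Values: -1/11, 1/12, -1/13, 1/14, -1/15, ...
- Positive terms (even n): 1/(2+10), 1/(4+10), ... decreasing -> max = 1/12 (n=2).
- Negative terms (odd n): -1/(1+10), -1/(3+10), ... increasing -> min = -1/11 (n=1).
- So sup = 1/12 (attained at n=2); inf = -1/11 (attained at n=1).
Conclusion: inf(S) = -1/11, attained in S.

-1/11


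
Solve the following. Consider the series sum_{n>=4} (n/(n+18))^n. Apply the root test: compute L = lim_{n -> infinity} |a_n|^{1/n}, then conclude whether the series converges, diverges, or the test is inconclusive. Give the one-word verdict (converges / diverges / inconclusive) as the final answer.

Let a_n denote the general term. Form |a_n|^(1/n) and simplify:
|a_n|^(1/n) = n/(n + 18)
Take the limit as n -> infinity: L = 1.
Since L = 1, the root test is inconclusive. (In fact a_n = (n/(n+18))^n -> e^(-18) != 0, so the nth-term test shows divergence; but the root test itself gives no conclusion.)

inconclusive


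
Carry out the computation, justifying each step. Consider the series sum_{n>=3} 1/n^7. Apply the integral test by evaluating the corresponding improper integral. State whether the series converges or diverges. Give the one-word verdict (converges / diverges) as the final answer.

Let f(x) = x^(-7). Then f is positive, continuous, and decreasing on [3, infinity), so the integral test applies.
Compute the improper integral int_{3}^infinity f(x) dx:
  antiderivative F(x) = -1/(6*x^6).
  As x -> infinity, F(x) -> 0 (since p = 7 > 1).
  So int = F(infinity) - F(3) = 0 - (-1/4374) = 1/4374.
  Finite, so by the integral test, the series converges.

converges


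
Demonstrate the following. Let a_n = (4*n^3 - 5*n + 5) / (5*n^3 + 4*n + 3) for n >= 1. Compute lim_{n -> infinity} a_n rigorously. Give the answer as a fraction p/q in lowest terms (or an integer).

Divide numerator and denominator by n^3, the highest power:
numerator / n^3 = 4 - 5/n^2 + 5/n^3
denominator / n^3 = 5 + 4/n^2 + 3/n^3
As n -> infinity, all terms of the form c/n^k (k >= 1) tend to 0.
So numerator / n^3 -> 4 and denominator / n^3 -> 5.
Therefore lim a_n = 4/5.

4/5


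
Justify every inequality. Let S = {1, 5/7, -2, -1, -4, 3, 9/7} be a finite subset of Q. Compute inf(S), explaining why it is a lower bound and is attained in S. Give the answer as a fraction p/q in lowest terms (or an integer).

S is finite, so inf(S) = min(S).
Sorted increasing:
-4, -2, -1, 5/7, 1, 9/7, 3
The extremum is -4.
For every x in S, x >= -4. And -4 is in S, so it is attained.
Therefore inf(S) = -4.

-4


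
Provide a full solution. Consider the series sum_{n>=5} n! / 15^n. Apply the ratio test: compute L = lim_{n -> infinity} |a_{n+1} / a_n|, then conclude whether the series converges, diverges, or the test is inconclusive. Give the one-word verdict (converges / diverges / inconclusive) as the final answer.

Let a_n denote the general term. Form the ratio a_{n+1}/a_n and simplify:
a_{n+1}/a_n = n/15 + 1/15
Take the limit as n -> infinity: L = infinity.
Since L = infinity > 1 (or L = infinity), the ratio test implies the series diverges.

diverges


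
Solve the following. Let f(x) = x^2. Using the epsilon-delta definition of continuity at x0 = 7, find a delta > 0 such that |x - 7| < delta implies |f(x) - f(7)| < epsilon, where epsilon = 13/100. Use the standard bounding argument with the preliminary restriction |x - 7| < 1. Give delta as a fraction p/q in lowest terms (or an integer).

Factor: |x^2 - (7)^2| = |x - 7| * |x + 7|.
Impose |x - 7| < 1 first. Then |x + 7| = |(x - 7) + 2*(7)| <= |x - 7| + 2*|7| < 1 + 14 = 15.
So |x^2 - (7)^2| < delta * 15.
We need delta * 15 <= 13/100, i.e. delta <= 13/100/15 = 13/1500.
Since 13/1500 < 1, this is tighter than 1; take delta = 13/1500.
So delta = 13/1500 works.

13/1500


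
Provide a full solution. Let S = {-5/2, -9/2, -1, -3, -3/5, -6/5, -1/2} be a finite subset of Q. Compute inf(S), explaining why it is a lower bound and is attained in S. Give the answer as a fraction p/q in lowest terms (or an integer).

S is finite, so inf(S) = min(S).
Sorted increasing:
-9/2, -3, -5/2, -6/5, -1, -3/5, -1/2
The extremum is -9/2.
For every x in S, x >= -9/2. And -9/2 is in S, so it is attained.
Therefore inf(S) = -9/2.

-9/2


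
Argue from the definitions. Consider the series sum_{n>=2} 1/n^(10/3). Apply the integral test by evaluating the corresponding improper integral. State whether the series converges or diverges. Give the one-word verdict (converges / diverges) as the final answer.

Let f(x) = x^(-10/3). Then f is positive, continuous, and decreasing on [2, infinity), so the integral test applies.
Compute the improper integral int_{2}^infinity f(x) dx:
  antiderivative F(x) = -3/(7*x^(7/3)).
  As x -> infinity, F(x) -> 0 (since p = 10/3 > 1).
  So int = F(infinity) - F(2) = 0 - (-3*2^(2/3)/56) = 3*2^(2/3)/56.
  Finite, so by the integral test, the series converges.

converges


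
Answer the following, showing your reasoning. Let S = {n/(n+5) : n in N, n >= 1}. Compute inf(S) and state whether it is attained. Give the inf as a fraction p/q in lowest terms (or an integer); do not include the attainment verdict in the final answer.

Analysis:
- Values: 1/6, 2/7, 3/8, 4/9, ... strictly increasing.
- Minimum is 1/6 (n=1); inf = 1/6 (attained).
- n/(n+5) = 1 - 5/(n+5) -> 1 from below as n -> infinity, and never equals 1.
- So sup = 1 (not attained).
Conclusion: inf(S) = 1/6, attained in S.

1/6


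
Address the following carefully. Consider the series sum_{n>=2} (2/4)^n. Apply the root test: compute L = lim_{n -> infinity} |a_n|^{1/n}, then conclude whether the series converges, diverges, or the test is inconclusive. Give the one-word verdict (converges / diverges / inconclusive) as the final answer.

Let a_n denote the general term. Form |a_n|^(1/n) and simplify:
|a_n|^(1/n) = 1/2
Take the limit as n -> infinity: L = 1/2.
Since L = 1/2 < 1, the root test implies convergence.

converges


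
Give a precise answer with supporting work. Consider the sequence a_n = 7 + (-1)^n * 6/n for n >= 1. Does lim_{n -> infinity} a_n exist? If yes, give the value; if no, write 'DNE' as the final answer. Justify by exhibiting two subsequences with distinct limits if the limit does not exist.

Examine the behaviour of a_n along subsequences.
Even-n subsequence a_{2k} = 7 + 6/(2k) -> 7. Odd-n subsequence a_{2k+1} = 7 - 6/(2k+1) -> 7. Both tend to 7, which suggests the limit is 7; verify directly.
|a_n - 7| = |(-1)^n * 6/n| = 6/n for every n >= 1.
Given epsilon > 0, choose a positive integer N > 6/epsilon. Then for all n >= N, |a_n - 7| = 6/n <= 6/N < epsilon.
So by the definition of the limit, lim a_n exists and equals 7.

7


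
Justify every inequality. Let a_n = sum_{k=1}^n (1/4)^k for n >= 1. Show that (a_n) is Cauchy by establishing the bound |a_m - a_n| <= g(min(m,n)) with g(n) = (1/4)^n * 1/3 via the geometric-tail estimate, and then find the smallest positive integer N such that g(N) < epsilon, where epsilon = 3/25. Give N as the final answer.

For m > n >= 1: |a_m - a_n| = sum_{k=n+1}^m (1/4)^k < sum_{k=n+1}^infinity (1/4)^k = (1/4)^(n+1) / (1 - 1/4) = (1/4)^n * (1/4) * (4/3) = (1/4)^n * 1/3.
So g(n) = (1/4)^n / 3. Since g(n) -> 0, (a_n) is Cauchy.
Now solve g(N) < 3/25: (1/4)^N / 3 < 3/25 <=> 4^N > 1 / (3 * 3/25) = 25/9.
Check powers of 4: 4^0 = 1 <= 25/9, 4^1 = 4 > 25/9.
So the smallest such N is 1. Check: g(1) = 1/(3 * 4) = 1/12 < 3/25.

1


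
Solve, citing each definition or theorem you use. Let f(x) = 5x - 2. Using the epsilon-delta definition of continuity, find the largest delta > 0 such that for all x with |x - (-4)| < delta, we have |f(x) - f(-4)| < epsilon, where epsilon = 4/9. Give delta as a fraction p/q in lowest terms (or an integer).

We compute f(-4) = 5*(-4) - 2 = -22.
|f(x) - f(-4)| = |5x - 2 - (-22)| = |5(x - (-4))| = 5|x - (-4)|.
We need 5|x - (-4)| < 4/9, i.e. |x - (-4)| < 4/9 / 5 = 4/45.
So any delta <= 4/45 works. Conversely, if delta > 4/45, then x = -4 + 4/45 satisfies |x - (-4)| = 4/45 < delta but |f(x) - f(-4)| = 5 * 4/45 = 4/9, which is not < 4/9; so no larger delta works.
Hence the largest such delta is 4/45.

4/45


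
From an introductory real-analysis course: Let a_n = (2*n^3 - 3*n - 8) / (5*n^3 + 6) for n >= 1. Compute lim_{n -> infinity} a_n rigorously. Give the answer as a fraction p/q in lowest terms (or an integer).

Divide numerator and denominator by n^3, the highest power:
numerator / n^3 = 2 - 3/n^2 - 8/n^3
denominator / n^3 = 5 + 6/n^3
As n -> infinity, all terms of the form c/n^k (k >= 1) tend to 0.
So numerator / n^3 -> 2 and denominator / n^3 -> 5.
Therefore lim a_n = 2/5.

2/5


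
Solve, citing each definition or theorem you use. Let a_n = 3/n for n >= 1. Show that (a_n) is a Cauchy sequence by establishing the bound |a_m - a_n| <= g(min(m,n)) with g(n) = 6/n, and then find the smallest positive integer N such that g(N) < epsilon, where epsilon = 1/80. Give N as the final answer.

For any m, n >= 1, by the triangle inequality:
|a_m - a_n| = |3/m - 3/n| <= 3*1/m + 3*1/n <= 6/min(m,n).
So g(n) = 6/n bounds the Cauchy difference. Since g(n) -> 0, (a_n) is Cauchy.
Now solve g(N) < 1/80: 6/N < 1/80 <=> N > 6 / (1/80) = 480.
The smallest integer strictly greater than 480 is N = 481.
Check: g(481) = 6/481 = 6/481 < 1/80; g(480) = 1/80 >= 1/80. So N = 481.

481


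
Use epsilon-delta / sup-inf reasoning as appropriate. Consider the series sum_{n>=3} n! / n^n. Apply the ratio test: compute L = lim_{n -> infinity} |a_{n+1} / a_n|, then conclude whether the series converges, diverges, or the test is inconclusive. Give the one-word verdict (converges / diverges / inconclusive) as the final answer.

Let a_n denote the general term. Form the ratio a_{n+1}/a_n and simplify:
a_{n+1}/a_n = (n/(n + 1))^n
Take the limit as n -> infinity: L = exp(-1).
Since L = exp(-1) < 1, the ratio test implies the series converges.

converges


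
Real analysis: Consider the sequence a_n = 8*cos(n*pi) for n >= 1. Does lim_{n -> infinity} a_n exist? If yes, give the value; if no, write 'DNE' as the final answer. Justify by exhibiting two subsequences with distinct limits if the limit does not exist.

Examine the behaviour of a_n along subsequences.
cos(n*pi) = (-1)^n, so a_n = 8*(-1)^n. a_{2k} = 8 -> 8. a_{2k+1} = -8 -> -8.
Since these two subsequential limits are 8 and -8, distinct, the full sequence cannot converge (a convergent sequence has all subsequences tending to the same limit). So lim a_n does not exist.

DNE


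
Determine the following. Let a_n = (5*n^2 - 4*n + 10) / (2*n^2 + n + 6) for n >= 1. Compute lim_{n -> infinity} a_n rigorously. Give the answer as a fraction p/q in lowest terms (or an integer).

Divide numerator and denominator by n^2, the highest power:
numerator / n^2 = 5 - 4/n + 10/n^2
denominator / n^2 = 2 + 1/n + 6/n^2
As n -> infinity, all terms of the form c/n^k (k >= 1) tend to 0.
So numerator / n^2 -> 5 and denominator / n^2 -> 2.
Therefore lim a_n = 5/2.

5/2


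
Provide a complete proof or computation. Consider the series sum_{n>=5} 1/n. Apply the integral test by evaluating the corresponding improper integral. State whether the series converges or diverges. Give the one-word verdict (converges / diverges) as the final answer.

Let f(x) = 1/x. Then f is positive, continuous, and decreasing on [5, infinity), so the integral test applies.
Compute the improper integral int_{5}^infinity f(x) dx:
  antiderivative F(x) = log(x).
  As x -> infinity, log(x) -> infinity.
  So int = infinity - log(5) = infinity. By the integral test, the series diverges.

diverges


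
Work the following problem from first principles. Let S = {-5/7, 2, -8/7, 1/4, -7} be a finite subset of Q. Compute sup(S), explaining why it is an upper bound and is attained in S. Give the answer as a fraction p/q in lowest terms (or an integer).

S is finite, so sup(S) = max(S).
Sorted decreasing:
2, 1/4, -5/7, -8/7, -7
The extremum is 2.
For every x in S, x <= 2. And 2 is in S, so it is attained.
Therefore sup(S) = 2.

2


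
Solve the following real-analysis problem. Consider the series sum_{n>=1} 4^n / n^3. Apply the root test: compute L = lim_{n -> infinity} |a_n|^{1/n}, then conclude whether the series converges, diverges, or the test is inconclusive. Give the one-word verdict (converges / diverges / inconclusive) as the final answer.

Let a_n denote the general term. Form |a_n|^(1/n) and simplify:
|a_n|^(1/n) = 4/n^(3/n)
Take the limit as n -> infinity: L = 4.
Since L = 4 > 1, the root test implies divergence.

diverges


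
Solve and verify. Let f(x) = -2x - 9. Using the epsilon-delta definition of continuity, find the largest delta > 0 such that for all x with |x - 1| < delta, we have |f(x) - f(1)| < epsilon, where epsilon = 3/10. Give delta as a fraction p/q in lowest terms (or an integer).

We compute f(1) = -2*(1) - 9 = -11.
|f(x) - f(1)| = |-2x - 9 - (-11)| = |-2(x - 1)| = 2|x - 1|.
We need 2|x - 1| < 3/10, i.e. |x - 1| < 3/10 / 2 = 3/20.
So any delta <= 3/20 works. Conversely, if delta > 3/20, then x = 1 + 3/20 satisfies |x - 1| = 3/20 < delta but |f(x) - f(1)| = 2 * 3/20 = 3/10, which is not < 3/10; so no larger delta works.
Hence the largest such delta is 3/20.

3/20


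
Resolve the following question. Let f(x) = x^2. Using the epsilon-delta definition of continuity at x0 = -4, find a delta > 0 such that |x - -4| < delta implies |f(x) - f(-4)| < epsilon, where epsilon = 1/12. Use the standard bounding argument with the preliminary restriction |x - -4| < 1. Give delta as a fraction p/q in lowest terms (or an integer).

Factor: |x^2 - (-4)^2| = |x - -4| * |x + -4|.
Impose |x - -4| < 1 first. Then |x + -4| = |(x - -4) + 2*(-4)| <= |x - -4| + 2*|-4| < 1 + 8 = 9.
So |x^2 - (-4)^2| < delta * 9.
We need delta * 9 <= 1/12, i.e. delta <= 1/12/9 = 1/108.
Since 1/108 < 1, this is tighter than 1; take delta = 1/108.
So delta = 1/108 works.

1/108


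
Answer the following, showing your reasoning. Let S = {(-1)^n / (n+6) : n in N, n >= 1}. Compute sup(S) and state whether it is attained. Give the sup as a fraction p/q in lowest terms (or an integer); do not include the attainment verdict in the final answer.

Analysis:
- Values: -1/7, 1/8, -1/9, 1/10, -1/11, ...
- Positive terms (even n): 1/(2+6), 1/(4+6), ... decreasing -> max = 1/8 (n=2).
- Negative terms (odd n): -1/(1+6), -1/(3+6), ... increasing -> min = -1/7 (n=1).
- So sup = 1/8 (attained at n=2); inf = -1/7 (attained at n=1).
Conclusion: sup(S) = 1/8, attained in S.

1/8


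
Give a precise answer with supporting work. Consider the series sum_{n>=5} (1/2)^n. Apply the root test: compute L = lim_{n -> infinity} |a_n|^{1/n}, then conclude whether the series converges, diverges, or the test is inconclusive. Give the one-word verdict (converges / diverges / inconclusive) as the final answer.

Let a_n denote the general term. Form |a_n|^(1/n) and simplify:
|a_n|^(1/n) = 1/2
Take the limit as n -> infinity: L = 1/2.
Since L = 1/2 < 1, the root test implies convergence.

converges


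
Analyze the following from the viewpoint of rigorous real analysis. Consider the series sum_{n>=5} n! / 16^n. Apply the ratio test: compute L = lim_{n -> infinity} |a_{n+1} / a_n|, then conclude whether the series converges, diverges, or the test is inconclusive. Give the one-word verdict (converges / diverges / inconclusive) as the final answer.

Let a_n denote the general term. Form the ratio a_{n+1}/a_n and simplify:
a_{n+1}/a_n = n/16 + 1/16
Take the limit as n -> infinity: L = infinity.
Since L = infinity > 1 (or L = infinity), the ratio test implies the series diverges.

diverges


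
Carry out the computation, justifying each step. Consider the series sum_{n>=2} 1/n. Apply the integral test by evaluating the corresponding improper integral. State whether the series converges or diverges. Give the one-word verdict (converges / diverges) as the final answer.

Let f(x) = 1/x. Then f is positive, continuous, and decreasing on [2, infinity), so the integral test applies.
Compute the improper integral int_{2}^infinity f(x) dx:
  antiderivative F(x) = log(x).
  As x -> infinity, log(x) -> infinity.
  So int = infinity - log(2) = infinity. By the integral test, the series diverges.

diverges


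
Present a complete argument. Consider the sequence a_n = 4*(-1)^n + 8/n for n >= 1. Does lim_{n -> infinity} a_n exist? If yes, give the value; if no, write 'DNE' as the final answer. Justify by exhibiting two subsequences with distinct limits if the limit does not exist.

Examine the behaviour of a_n along subsequences.
a_{2k} = 4 + 8/(2k) -> 4. a_{2k+1} = -4 + 8/(2k+1) -> -4.
Since these two subsequential limits are 4 and -4, distinct, the full sequence cannot converge (a convergent sequence has all subsequences tending to the same limit). So lim a_n does not exist.

DNE


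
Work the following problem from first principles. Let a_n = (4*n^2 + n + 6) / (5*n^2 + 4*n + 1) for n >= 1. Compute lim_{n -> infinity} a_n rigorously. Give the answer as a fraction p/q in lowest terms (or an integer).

Divide numerator and denominator by n^2, the highest power:
numerator / n^2 = 4 + 1/n + 6/n^2
denominator / n^2 = 5 + 4/n + n^(-2)
As n -> infinity, all terms of the form c/n^k (k >= 1) tend to 0.
So numerator / n^2 -> 4 and denominator / n^2 -> 5.
Therefore lim a_n = 4/5.

4/5


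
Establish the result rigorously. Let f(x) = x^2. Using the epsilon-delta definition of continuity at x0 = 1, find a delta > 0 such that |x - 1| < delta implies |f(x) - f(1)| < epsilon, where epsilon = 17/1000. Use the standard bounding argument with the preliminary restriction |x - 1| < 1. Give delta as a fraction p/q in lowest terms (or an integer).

Factor: |x^2 - (1)^2| = |x - 1| * |x + 1|.
Impose |x - 1| < 1 first. Then |x + 1| = |(x - 1) + 2*(1)| <= |x - 1| + 2*|1| < 1 + 2 = 3.
So |x^2 - (1)^2| < delta * 3.
We need delta * 3 <= 17/1000, i.e. delta <= 17/1000/3 = 17/3000.
Since 17/3000 < 1, this is tighter than 1; take delta = 17/3000.
So delta = 17/3000 works.

17/3000


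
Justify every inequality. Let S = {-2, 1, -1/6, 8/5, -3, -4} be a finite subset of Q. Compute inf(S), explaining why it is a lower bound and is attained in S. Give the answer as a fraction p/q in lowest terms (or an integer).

S is finite, so inf(S) = min(S).
Sorted increasing:
-4, -3, -2, -1/6, 1, 8/5
The extremum is -4.
For every x in S, x >= -4. And -4 is in S, so it is attained.
Therefore inf(S) = -4.

-4


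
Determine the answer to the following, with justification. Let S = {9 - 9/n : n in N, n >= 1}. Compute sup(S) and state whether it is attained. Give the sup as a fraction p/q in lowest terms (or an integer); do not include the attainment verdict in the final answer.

Analysis:
- Values: 0, 9/2, 6, 27/4, ... strictly increasing.
- Minimum is 0 (n=1); inf = 0 (attained).
- 9 - 9/n -> 9 from below; sup = 9, not attained.
Conclusion: sup(S) = 9, not attained in S.

9


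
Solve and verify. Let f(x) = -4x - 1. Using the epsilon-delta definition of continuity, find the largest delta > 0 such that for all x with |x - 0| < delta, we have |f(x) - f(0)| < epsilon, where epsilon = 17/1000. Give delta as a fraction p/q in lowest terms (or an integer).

We compute f(0) = -4*(0) - 1 = -1.
|f(x) - f(0)| = |-4x - 1 - (-1)| = |-4(x - 0)| = 4|x - 0|.
We need 4|x - 0| < 17/1000, i.e. |x - 0| < 17/1000 / 4 = 17/4000.
So any delta <= 17/4000 works. Conversely, if delta > 17/4000, then x = 0 + 17/4000 satisfies |x - 0| = 17/4000 < delta but |f(x) - f(0)| = 4 * 17/4000 = 17/1000, which is not < 17/1000; so no larger delta works.
Hence the largest such delta is 17/4000.

17/4000


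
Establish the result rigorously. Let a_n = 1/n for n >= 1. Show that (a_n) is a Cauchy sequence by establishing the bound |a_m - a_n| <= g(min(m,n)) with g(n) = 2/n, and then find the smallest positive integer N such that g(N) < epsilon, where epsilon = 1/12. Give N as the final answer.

For any m, n >= 1, by the triangle inequality:
|a_m - a_n| = |1/m - 1/n| <= 1/m + 1/n <= 2/min(m,n).
So g(n) = 2/n bounds the Cauchy difference. Since g(n) -> 0, (a_n) is Cauchy.
Now solve g(N) < 1/12: 2/N < 1/12 <=> N > 2 / (1/12) = 24.
The smallest integer strictly greater than 24 is N = 25.
Check: g(25) = 2/25 = 2/25 < 1/12; g(24) = 1/12 >= 1/12. So N = 25.

25


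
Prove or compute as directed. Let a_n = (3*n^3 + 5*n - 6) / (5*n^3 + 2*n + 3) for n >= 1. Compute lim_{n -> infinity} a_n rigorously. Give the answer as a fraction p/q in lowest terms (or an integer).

Divide numerator and denominator by n^3, the highest power:
numerator / n^3 = 3 + 5/n^2 - 6/n^3
denominator / n^3 = 5 + 2/n^2 + 3/n^3
As n -> infinity, all terms of the form c/n^k (k >= 1) tend to 0.
So numerator / n^3 -> 3 and denominator / n^3 -> 5.
Therefore lim a_n = 3/5.

3/5


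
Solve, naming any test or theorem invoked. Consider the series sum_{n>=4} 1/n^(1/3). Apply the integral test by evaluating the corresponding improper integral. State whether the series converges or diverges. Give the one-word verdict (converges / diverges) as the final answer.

Let f(x) = x^(-1/3). Then f is positive, continuous, and decreasing on [4, infinity), so the integral test applies.
Compute the improper integral int_{4}^infinity f(x) dx:
  antiderivative F(x) = 3*x^(2/3)/2.
  As x -> infinity, F(x) -> infinity (since p = 1/3 < 1).
  So the integral diverges. By the integral test, the series diverges.

diverges


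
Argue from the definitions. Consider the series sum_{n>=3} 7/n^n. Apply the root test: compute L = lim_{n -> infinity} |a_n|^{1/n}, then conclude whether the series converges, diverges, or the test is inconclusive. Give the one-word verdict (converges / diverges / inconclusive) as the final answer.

Let a_n denote the general term. Form |a_n|^(1/n) and simplify:
|a_n|^(1/n) = 7^(1/n)/n
Take the limit as n -> infinity: L = 0.
Since L = 0 < 1, the root test implies convergence.

converges


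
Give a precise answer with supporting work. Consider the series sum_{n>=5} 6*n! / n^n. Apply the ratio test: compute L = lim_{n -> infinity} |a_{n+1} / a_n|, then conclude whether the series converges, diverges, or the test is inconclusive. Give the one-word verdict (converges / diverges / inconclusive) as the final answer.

Let a_n denote the general term. Form the ratio a_{n+1}/a_n and simplify:
a_{n+1}/a_n = (n/(n + 1))^n
Take the limit as n -> infinity: L = exp(-1).
Since L = exp(-1) < 1, the ratio test implies the series converges.

converges


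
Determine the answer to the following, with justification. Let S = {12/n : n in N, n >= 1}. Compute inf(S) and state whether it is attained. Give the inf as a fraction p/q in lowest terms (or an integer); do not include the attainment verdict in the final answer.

Analysis:
- Values: 12, 6, 4, 3, ... strictly decreasing.
- The maximum is 12 (n=1); sup = 12 (attained).
- The set is bounded below by 0; 12/n -> 0 so 0 is the greatest lower bound.
- 0 is not in the set, so inf = 0 is not attained.
Conclusion: inf(S) = 0, not attained in S.

0


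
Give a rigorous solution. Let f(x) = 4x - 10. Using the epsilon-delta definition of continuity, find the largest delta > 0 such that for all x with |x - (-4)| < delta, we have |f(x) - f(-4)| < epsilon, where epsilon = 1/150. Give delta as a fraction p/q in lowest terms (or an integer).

We compute f(-4) = 4*(-4) - 10 = -26.
|f(x) - f(-4)| = |4x - 10 - (-26)| = |4(x - (-4))| = 4|x - (-4)|.
We need 4|x - (-4)| < 1/150, i.e. |x - (-4)| < 1/150 / 4 = 1/600.
So any delta <= 1/600 works. Conversely, if delta > 1/600, then x = -4 + 1/600 satisfies |x - (-4)| = 1/600 < delta but |f(x) - f(-4)| = 4 * 1/600 = 1/150, which is not < 1/150; so no larger delta works.
Hence the largest such delta is 1/600.

1/600


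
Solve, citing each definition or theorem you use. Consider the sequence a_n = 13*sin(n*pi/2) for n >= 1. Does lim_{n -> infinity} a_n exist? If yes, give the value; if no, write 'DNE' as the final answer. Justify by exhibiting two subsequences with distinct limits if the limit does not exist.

Examine the behaviour of a_n along subsequences.
a_{4k+1} = 13*sin(pi/2 + 2k*pi) = 13 -> 13. a_{4k+3} = 13*sin(3pi/2 + 2k*pi) = -13 -> -13.
Since these two subsequential limits are 13 and -13, distinct, the full sequence cannot converge (a convergent sequence has all subsequences tending to the same limit). So lim a_n does not exist.

DNE


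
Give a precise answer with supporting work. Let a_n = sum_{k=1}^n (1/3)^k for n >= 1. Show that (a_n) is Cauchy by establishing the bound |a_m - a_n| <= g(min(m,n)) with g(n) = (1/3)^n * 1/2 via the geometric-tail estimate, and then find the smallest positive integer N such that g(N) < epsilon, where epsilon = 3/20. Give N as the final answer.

For m > n >= 1: |a_m - a_n| = sum_{k=n+1}^m (1/3)^k < sum_{k=n+1}^infinity (1/3)^k = (1/3)^(n+1) / (1 - 1/3) = (1/3)^n * (1/3) * (3/2) = (1/3)^n * 1/2.
So g(n) = (1/3)^n / 2. Since g(n) -> 0, (a_n) is Cauchy.
Now solve g(N) < 3/20: (1/3)^N / 2 < 3/20 <=> 3^N > 1 / (2 * 3/20) = 10/3.
Check powers of 3: 3^1 = 3 <= 10/3, 3^2 = 9 > 10/3.
So the smallest such N is 2. Check: g(2) = 1/(2 * 9) = 1/18 < 3/20.

2


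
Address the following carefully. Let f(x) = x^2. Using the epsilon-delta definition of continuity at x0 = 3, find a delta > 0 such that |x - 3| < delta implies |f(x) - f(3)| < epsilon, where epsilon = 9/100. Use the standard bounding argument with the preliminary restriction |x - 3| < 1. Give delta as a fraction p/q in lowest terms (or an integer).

Factor: |x^2 - (3)^2| = |x - 3| * |x + 3|.
Impose |x - 3| < 1 first. Then |x + 3| = |(x - 3) + 2*(3)| <= |x - 3| + 2*|3| < 1 + 6 = 7.
So |x^2 - (3)^2| < delta * 7.
We need delta * 7 <= 9/100, i.e. delta <= 9/100/7 = 9/700.
Since 9/700 < 1, this is tighter than 1; take delta = 9/700.
So delta = 9/700 works.

9/700


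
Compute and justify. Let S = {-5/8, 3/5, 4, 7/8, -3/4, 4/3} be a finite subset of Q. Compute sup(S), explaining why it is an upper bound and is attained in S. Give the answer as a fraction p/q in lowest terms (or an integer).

S is finite, so sup(S) = max(S).
Sorted decreasing:
4, 4/3, 7/8, 3/5, -5/8, -3/4
The extremum is 4.
For every x in S, x <= 4. And 4 is in S, so it is attained.
Therefore sup(S) = 4.

4


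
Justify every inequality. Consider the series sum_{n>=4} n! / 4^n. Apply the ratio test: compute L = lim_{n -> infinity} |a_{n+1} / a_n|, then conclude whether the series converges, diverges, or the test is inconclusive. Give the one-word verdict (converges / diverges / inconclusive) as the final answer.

Let a_n denote the general term. Form the ratio a_{n+1}/a_n and simplify:
a_{n+1}/a_n = n/4 + 1/4
Take the limit as n -> infinity: L = infinity.
Since L = infinity > 1 (or L = infinity), the ratio test implies the series diverges.

diverges


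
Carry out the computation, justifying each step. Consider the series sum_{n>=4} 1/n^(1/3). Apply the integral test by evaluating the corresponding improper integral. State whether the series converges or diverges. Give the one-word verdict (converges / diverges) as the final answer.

Let f(x) = x^(-1/3). Then f is positive, continuous, and decreasing on [4, infinity), so the integral test applies.
Compute the improper integral int_{4}^infinity f(x) dx:
  antiderivative F(x) = 3*x^(2/3)/2.
  As x -> infinity, F(x) -> infinity (since p = 1/3 < 1).
  So the integral diverges. By the integral test, the series diverges.

diverges


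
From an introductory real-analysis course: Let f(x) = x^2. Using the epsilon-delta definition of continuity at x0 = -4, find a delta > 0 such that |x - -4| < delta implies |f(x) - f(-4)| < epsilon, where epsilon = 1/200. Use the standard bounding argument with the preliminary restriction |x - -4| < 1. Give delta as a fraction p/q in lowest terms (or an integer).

Factor: |x^2 - (-4)^2| = |x - -4| * |x + -4|.
Impose |x - -4| < 1 first. Then |x + -4| = |(x - -4) + 2*(-4)| <= |x - -4| + 2*|-4| < 1 + 8 = 9.
So |x^2 - (-4)^2| < delta * 9.
We need delta * 9 <= 1/200, i.e. delta <= 1/200/9 = 1/1800.
Since 1/1800 < 1, this is tighter than 1; take delta = 1/1800.
So delta = 1/1800 works.

1/1800


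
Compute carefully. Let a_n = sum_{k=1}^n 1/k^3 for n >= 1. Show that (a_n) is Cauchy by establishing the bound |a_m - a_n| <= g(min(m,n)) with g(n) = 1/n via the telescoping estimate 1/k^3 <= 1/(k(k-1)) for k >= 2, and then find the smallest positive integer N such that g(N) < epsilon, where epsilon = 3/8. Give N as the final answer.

For m > n >= 1: |a_m - a_n| = sum_{k=n+1}^m 1/k^3.
Use 1/k^3 <= 1/(k(k-1)) = 1/(k-1) - 1/k for k >= 2 (which holds since k^3 >= k^2 >= k(k-1) for k >= 2):
sum_{k=n+1}^m 1/k^3 <= sum_{k=n+1}^m (1/(k-1) - 1/k) = 1/n - 1/m <= 1/n.
By symmetry the same bound holds with n,m swapped, so |a_m - a_n| <= 1/min(m,n) = g(min(m,n)). Since g(n) -> 0, (a_n) is Cauchy.
Now solve g(N) < 3/8: 1/N < 3/8 <=> N > 1/(3/8) = 8/3.
The smallest integer strictly greater than 8/3 is N = 3.
Check: g(3) = 1/3 < 3/8; g(2) = 1/2 >= 3/8. So N = 3.

3


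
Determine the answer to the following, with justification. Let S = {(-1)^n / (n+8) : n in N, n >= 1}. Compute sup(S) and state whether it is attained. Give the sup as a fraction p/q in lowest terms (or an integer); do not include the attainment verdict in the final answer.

Analysis:
- Values: -1/9, 1/10, -1/11, 1/12, -1/13, ...
- Positive terms (even n): 1/(2+8), 1/(4+8), ... decreasing -> max = 1/10 (n=2).
- Negative terms (odd n): -1/(1+8), -1/(3+8), ... increasing -> min = -1/9 (n=1).
- So sup = 1/10 (attained at n=2); inf = -1/9 (attained at n=1).
Conclusion: sup(S) = 1/10, attained in S.

1/10


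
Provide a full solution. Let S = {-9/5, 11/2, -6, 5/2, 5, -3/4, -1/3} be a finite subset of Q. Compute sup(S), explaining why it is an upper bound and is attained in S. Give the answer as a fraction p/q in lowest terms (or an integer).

S is finite, so sup(S) = max(S).
Sorted decreasing:
11/2, 5, 5/2, -1/3, -3/4, -9/5, -6
The extremum is 11/2.
For every x in S, x <= 11/2. And 11/2 is in S, so it is attained.
Therefore sup(S) = 11/2.

11/2


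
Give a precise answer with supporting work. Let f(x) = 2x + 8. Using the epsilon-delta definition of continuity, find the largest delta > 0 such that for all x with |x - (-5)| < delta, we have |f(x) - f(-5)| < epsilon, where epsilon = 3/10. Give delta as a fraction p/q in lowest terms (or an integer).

We compute f(-5) = 2*(-5) + 8 = -2.
|f(x) - f(-5)| = |2x + 8 - (-2)| = |2(x - (-5))| = 2|x - (-5)|.
We need 2|x - (-5)| < 3/10, i.e. |x - (-5)| < 3/10 / 2 = 3/20.
So any delta <= 3/20 works. Conversely, if delta > 3/20, then x = -5 + 3/20 satisfies |x - (-5)| = 3/20 < delta but |f(x) - f(-5)| = 2 * 3/20 = 3/10, which is not < 3/10; so no larger delta works.
Hence the largest such delta is 3/20.

3/20


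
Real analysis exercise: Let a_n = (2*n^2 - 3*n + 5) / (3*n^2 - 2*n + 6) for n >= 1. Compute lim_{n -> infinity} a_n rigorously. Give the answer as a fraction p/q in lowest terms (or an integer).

Divide numerator and denominator by n^2, the highest power:
numerator / n^2 = 2 - 3/n + 5/n^2
denominator / n^2 = 3 - 2/n + 6/n^2
As n -> infinity, all terms of the form c/n^k (k >= 1) tend to 0.
So numerator / n^2 -> 2 and denominator / n^2 -> 3.
Therefore lim a_n = 2/3.

2/3


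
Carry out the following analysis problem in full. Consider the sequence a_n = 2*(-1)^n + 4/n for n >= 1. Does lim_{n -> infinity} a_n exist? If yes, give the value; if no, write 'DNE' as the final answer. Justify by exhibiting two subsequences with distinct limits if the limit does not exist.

Examine the behaviour of a_n along subsequences.
a_{2k} = 2 + 4/(2k) -> 2. a_{2k+1} = -2 + 4/(2k+1) -> -2.
Since these two subsequential limits are 2 and -2, distinct, the full sequence cannot converge (a convergent sequence has all subsequences tending to the same limit). So lim a_n does not exist.

DNE


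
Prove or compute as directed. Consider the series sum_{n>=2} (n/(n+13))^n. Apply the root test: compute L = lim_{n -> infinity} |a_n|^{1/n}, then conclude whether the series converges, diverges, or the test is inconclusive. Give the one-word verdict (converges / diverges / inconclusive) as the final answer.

Let a_n denote the general term. Form |a_n|^(1/n) and simplify:
|a_n|^(1/n) = n/(n + 13)
Take the limit as n -> infinity: L = 1.
Since L = 1, the root test is inconclusive. (In fact a_n = (n/(n+13))^n -> e^(-13) != 0, so the nth-term test shows divergence; but the root test itself gives no conclusion.)

inconclusive


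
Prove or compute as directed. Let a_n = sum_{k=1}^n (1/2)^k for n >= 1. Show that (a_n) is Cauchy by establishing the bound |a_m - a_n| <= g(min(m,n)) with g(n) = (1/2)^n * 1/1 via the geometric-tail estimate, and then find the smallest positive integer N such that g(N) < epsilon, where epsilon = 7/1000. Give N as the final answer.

For m > n >= 1: |a_m - a_n| = sum_{k=n+1}^m (1/2)^k < sum_{k=n+1}^infinity (1/2)^k = (1/2)^(n+1) / (1 - 1/2) = (1/2)^n * (1/2) * (2/1) = (1/2)^n * 1/1.
So g(n) = (1/2)^n / 1. Since g(n) -> 0, (a_n) is Cauchy.
Now solve g(N) < 7/1000: (1/2)^N / 1 < 7/1000 <=> 2^N > 1 / (1 * 7/1000) = 1000/7.
Check powers of 2: 2^7 = 128 <= 1000/7, 2^8 = 256 > 1000/7.
So the smallest such N is 8. Check: g(8) = 1/(1 * 256) = 1/256 < 7/1000.

8


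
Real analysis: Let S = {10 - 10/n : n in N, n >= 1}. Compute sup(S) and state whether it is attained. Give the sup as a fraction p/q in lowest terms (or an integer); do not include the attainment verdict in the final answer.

Analysis:
- Values: 0, 5, 20/3, 15/2, ... strictly increasing.
- Minimum is 0 (n=1); inf = 0 (attained).
- 10 - 10/n -> 10 from below; sup = 10, not attained.
Conclusion: sup(S) = 10, not attained in S.

10


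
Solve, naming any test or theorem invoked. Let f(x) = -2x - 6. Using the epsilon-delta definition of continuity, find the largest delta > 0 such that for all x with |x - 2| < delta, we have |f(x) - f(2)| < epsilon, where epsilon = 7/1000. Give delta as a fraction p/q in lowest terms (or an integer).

We compute f(2) = -2*(2) - 6 = -10.
|f(x) - f(2)| = |-2x - 6 - (-10)| = |-2(x - 2)| = 2|x - 2|.
We need 2|x - 2| < 7/1000, i.e. |x - 2| < 7/1000 / 2 = 7/2000.
So any delta <= 7/2000 works. Conversely, if delta > 7/2000, then x = 2 + 7/2000 satisfies |x - 2| = 7/2000 < delta but |f(x) - f(2)| = 2 * 7/2000 = 7/1000, which is not < 7/1000; so no larger delta works.
Hence the largest such delta is 7/2000.

7/2000


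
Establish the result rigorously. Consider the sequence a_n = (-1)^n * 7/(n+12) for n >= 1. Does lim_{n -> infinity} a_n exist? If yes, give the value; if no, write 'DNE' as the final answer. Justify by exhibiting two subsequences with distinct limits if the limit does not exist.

Examine the behaviour of a_n along subsequences.
Even-n subsequence a_{2k} = 7/(2k+12) -> 0. Odd-n subsequence a_{2k+1} = -7/(2k+13) -> 0. Both tend to 0, which suggests the limit is 0; verify directly.
|a_n - 0| = 7/(n+12) < 7/n for every n >= 1.
Given epsilon > 0, choose a positive integer N > 7/epsilon. Then for all n >= N, |a_n| < 7/n <= 7/N < epsilon.
So by the definition of the limit, lim a_n exists and equals 0.

0


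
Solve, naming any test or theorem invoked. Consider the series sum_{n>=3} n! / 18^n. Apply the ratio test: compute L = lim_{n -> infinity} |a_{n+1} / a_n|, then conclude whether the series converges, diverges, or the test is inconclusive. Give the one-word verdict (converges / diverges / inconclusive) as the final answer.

Let a_n denote the general term. Form the ratio a_{n+1}/a_n and simplify:
a_{n+1}/a_n = n/18 + 1/18
Take the limit as n -> infinity: L = infinity.
Since L = infinity > 1 (or L = infinity), the ratio test implies the series diverges.

diverges


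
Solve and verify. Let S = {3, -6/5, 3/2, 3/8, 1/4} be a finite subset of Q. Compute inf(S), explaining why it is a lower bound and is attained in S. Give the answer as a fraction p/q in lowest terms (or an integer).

S is finite, so inf(S) = min(S).
Sorted increasing:
-6/5, 1/4, 3/8, 3/2, 3
The extremum is -6/5.
For every x in S, x >= -6/5. And -6/5 is in S, so it is attained.
Therefore inf(S) = -6/5.

-6/5
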